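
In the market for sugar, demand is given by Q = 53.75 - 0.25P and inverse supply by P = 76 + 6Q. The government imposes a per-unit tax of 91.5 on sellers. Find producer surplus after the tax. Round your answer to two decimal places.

67.69

Rewriting demand in inverse form: P = 215 - 4Q.
Pre-tax equilibrium: 215 - 4Q = 76 + 6Q gives Q* = 13.9, P* = 159.4.
With the tax, sellers need 91.5 more per unit: 215 - 4Q = 76 + 6Q + 91.5, so Q_t = 4.75. Buyers pay P_b = 196; sellers receive P_s = P_b - 91.5 = 104.5.
Producer surplus is the triangle above supply below P_s: (1/2)(4.75)(104.5 - 76) = 67.6875.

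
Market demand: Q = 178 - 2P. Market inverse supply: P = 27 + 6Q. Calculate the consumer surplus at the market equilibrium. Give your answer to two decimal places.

Rewriting demand in inverse form: P = 89 - 0.5Q.
Setting demand equal to supply, 62 = 6.5Q, so Q* = 9.5385 and P* = 84.2308.
CS is the area between the demand curve and P* from 0 to Q*: (1/2)(9.5385)(4.7692) = 22.7456.

22.75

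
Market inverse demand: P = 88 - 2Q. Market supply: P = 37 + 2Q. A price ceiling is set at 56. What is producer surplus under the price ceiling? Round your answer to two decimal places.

90.25

Free-market equilibrium: 88 - 2Q = 37 + 2Q gives Q* = 12.75, P* = 62.5.
At P = 56, sellers supply (56 - 37)/2 = 9.5 while buyers want more, so the quantity traded is 9.5 at price 56.
PS is the triangle above supply below 56: (1/2)(9.5)(56 - 37) = 90.25.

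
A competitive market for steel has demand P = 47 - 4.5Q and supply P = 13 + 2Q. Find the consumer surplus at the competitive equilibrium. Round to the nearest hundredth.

Set 47 - 4.5Q = 13 + 2Q, which gives 34 = 6.5Q, so Q* = 5.2308 and P* = 47 - 4.5(5.2308) = 23.4615.
CS is the area between the demand curve and P* from 0 to Q*: (1/2)(5.2308)(23.5385) = 61.5621.

61.56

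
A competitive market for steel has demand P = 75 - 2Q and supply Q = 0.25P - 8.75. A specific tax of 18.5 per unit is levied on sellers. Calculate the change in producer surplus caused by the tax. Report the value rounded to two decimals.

Rewriting supply in inverse form: P = 35 + 4Q.
Pre-tax equilibrium: 75 - 2Q = 35 + 4Q gives Q* = 6.6667, P* = 61.6667.
With the tax, sellers need 18.5 more per unit: 75 - 2Q = 35 + 4Q + 18.5, so Q_t = 3.5833. Buyers pay P_b = 67.8333; sellers receive P_s = P_b - 18.5 = 49.3333.
Producers lose the trapezoid between P_s and P* out to Q_t plus the triangle from Q_t to Q*: change in PS = 25.6806 - 88.8889 = -63.2083.

-63.21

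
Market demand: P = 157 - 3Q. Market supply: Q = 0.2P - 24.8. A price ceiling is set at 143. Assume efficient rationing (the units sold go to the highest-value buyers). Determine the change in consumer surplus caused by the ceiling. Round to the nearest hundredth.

Rewriting supply in inverse form: P = 124 + 5Q.
Free-market equilibrium: 157 - 3Q = 124 + 5Q gives Q* = 4.125, P* = 144.625.
At P = 143, sellers supply (143 - 124)/5 = 3.8 while buyers want more, so the quantity traded is 3.8 at price 143.
CS goes from (1/2)(4.125)(12.375) = 25.5234 to 31.54 (computed as (157 - 143)(3.8) - (1/2)(3)(3.8)^2), a change of 6.0166.

6.02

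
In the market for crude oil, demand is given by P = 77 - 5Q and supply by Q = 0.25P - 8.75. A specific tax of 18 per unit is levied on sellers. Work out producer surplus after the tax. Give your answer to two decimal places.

Rewriting supply in inverse form: P = 35 + 4Q.
Without the tax, 77 - 5Q = 35 + 4Q so Q* = 4.6667 and P* = 53.6667.
With the tax, sellers need 18 more per unit: 77 - 5Q = 35 + 4Q + 18, so Q_t = 2.6667. Buyers pay P_b = 63.6667; sellers receive P_s = P_b - 18 = 45.6667.
PS = (1/2)(Q_t)(P_s - 35) = (1/2)(2.6667)(10.6667) = 14.2222.

14.22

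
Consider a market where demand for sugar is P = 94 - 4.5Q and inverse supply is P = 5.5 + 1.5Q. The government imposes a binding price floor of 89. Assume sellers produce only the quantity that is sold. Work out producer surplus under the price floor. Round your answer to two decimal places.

Free-market equilibrium: 94 - 4.5Q = 5.5 + 1.5Q gives Q* = 14.75, P* = 27.625.
At P = 89, buyers demand (94 - 89)/4.5 = 1.1111 while sellers would supply more, so the quantity traded is 1.1111 at price 89.
The supply price at Q = 1.1111 is 7.1667. PS is the trapezoid between 89 and supply over [0, 1.1111]: (1/2)[(89 - 5.5) + (89 - 7.1667)](1.1111) = 91.8519.

91.85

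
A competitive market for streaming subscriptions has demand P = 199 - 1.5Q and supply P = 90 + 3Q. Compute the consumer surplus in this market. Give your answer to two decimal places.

440.04

Set 199 - 1.5Q = 90 + 3Q, which gives 109 = 4.5Q, so Q* = 24.2222 and P* = 199 - 1.5(24.2222) = 162.6667.
Consumer surplus is the triangle under demand above P*: (1/2)(24.2222)(199 - 162.6667) = (1/2)(24.2222)(36.3333) = 440.037.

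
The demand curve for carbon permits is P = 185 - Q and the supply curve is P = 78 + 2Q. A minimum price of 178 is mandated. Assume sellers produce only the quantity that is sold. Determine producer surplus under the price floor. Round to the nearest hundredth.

Without the control, 185 - Q = 78 + 2Q so Q* = 35.6667 and P* = 149.3333.
At P = 178, buyers demand (185 - 178)/1 = 7 while sellers would supply more, so the quantity traded is 7 at price 178.
The supply price at Q = 7 is 92. PS is the trapezoid between 178 and supply over [0, 7]: (1/2)[(178 - 78) + (178 - 92)](7) = 651.

651.00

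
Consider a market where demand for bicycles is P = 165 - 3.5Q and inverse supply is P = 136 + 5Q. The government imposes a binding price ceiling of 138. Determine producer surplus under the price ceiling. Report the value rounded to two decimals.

Free-market equilibrium: 165 - 3.5Q = 136 + 5Q gives Q* = 3.4118, P* = 153.0588.
At the ceiling price 138, quantity supplied is (138 - 136)/5 = 0.4; supply is the short side, so Q = 0.4 trades at P = 138.
PS is the triangle above supply below 138: (1/2)(0.4)(138 - 136) = 0.4.

0.40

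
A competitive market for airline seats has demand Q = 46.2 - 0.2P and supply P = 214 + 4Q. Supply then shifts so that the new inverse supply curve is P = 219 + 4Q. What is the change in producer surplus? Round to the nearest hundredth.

-3.58

Rewriting demand in inverse form: P = 231 - 5Q.
Initial equilibrium: Q_0 = 1.8889, P_0 = 221.5556; CS_0 = (1/2)(1.8889)(9.4444) = 8.9198, PS_0 = (1/2)(1.8889)(7.5556) = 7.1358.
New equilibrium: 231 - 5Q = 219 + 4Q gives Q_1 = 1.3333, P_1 = 224.3333; CS_1 = 4.4444, PS_1 = 3.5556.
Change in producer surplus = 3.5556 - 7.1358 = -3.5802.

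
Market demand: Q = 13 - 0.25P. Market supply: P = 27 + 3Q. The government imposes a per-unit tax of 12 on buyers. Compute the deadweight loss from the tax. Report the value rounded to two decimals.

Rewriting demand in inverse form: P = 52 - 4Q.
Without the tax, 52 - 4Q = 27 + 3Q so Q* = 3.5714 and P* = 37.7143.
A tax on buyers shifts demand down by 12: (52 - 12) - 4Q = 27 + 3Q, so Q_t = 1.8571. Buyers pay P_b = 44.5714; sellers receive P_s = P_b - 12 = 32.5714.
Deadweight loss is the triangle between the curves from Q_t to Q*: (1/2)(3.5714 - 1.8571)(12) = 10.2857.

10.29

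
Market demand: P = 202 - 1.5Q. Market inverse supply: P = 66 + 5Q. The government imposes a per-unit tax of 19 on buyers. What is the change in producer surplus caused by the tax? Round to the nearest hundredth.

Without the tax, 202 - 1.5Q = 66 + 5Q so Q* = 20.9231 and P* = 170.6154.
With the tax, buyers' net willingness to pay falls by 19: (202 - 19) - 1.5Q = 66 + 5Q, so Q_t = 18. Buyers pay P_b = 175; sellers receive P_s = P_b - 19 = 156.
PS falls from (1/2)(20.9231)(104.6154) = 1094.4379 to (1/2)(18)(90) = 810, a change of -284.4379.

-284.44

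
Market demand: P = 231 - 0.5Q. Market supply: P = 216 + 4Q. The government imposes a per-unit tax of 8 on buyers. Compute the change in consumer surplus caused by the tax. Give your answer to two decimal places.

Pre-tax equilibrium: 231 - 0.5Q = 216 + 4Q gives Q* = 3.3333, P* = 229.3333.
A tax on buyers shifts demand down by 8: (231 - 8) - 0.5Q = 216 + 4Q, so Q_t = 1.5556. Buyers pay P_b = 230.2222; sellers receive P_s = P_b - 8 = 222.2222.
Consumers lose the trapezoid between P* and P_b out to Q_t plus the triangle from Q_t to Q*: change in CS = 0.6049 - 2.7778 = -2.1728.

-2.17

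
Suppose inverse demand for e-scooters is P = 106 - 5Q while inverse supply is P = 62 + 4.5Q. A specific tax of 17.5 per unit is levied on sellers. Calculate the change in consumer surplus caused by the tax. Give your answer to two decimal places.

-34.18

Pre-tax equilibrium: 106 - 5Q = 62 + 4.5Q gives Q* = 4.6316, P* = 82.8421.
A tax on sellers shifts supply up by 17.5: 106 - 5Q = 62 + 4.5Q + 17.5, so Q_t = 2.7895. Buyers pay P_b = 92.0526; sellers receive P_s = P_b - 17.5 = 74.5526.
CS falls from (1/2)(4.6316)(23.1579) = 53.6288 to (1/2)(2.7895)(13.9474) = 19.4529, a change of -34.1759.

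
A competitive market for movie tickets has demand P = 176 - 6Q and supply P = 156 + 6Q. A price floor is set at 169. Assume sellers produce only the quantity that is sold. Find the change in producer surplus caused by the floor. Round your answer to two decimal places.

2.75

Without the control, 176 - 6Q = 156 + 6Q so Q* = 1.6667 and P* = 166.
At the floor price 169, quantity demanded is (176 - 169)/6 = 1.1667; demand is the short side, so Q = 1.1667 trades at P = 169.
PS goes from (1/2)(1.6667)(10) = 8.3333 to 11.0833 (computed as (169 - 156)(1.1667) - (1/2)(6)(1.1667)^2), a change of 2.75.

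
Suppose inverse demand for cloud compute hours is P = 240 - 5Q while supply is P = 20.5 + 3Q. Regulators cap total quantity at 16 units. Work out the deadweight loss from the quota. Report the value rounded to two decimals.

Unrestricted equilibrium: Q* = (240 - 20.5)/(5 + 3) = 27.4375.
At Q = 16 the demand price is 240 - 5(16) = 160 and the supply price is 20.5 + 3(16) = 68.5.
DWL = (1/2)(gap between curves at 16) x (Q* - 16) = (1/2)(91.5)(11.4375) = 523.2656.

523.27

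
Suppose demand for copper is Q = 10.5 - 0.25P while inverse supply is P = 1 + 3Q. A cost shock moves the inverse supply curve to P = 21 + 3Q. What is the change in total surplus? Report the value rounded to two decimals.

-88.57

Rewriting demand in inverse form: P = 42 - 4Q.
Initial equilibrium: Q_0 = 5.8571, P_0 = 18.5714; CS_0 = (1/2)(5.8571)(23.4286) = 68.6122, PS_0 = (1/2)(5.8571)(17.5714) = 51.4592.
New equilibrium: 42 - 4Q = 21 + 3Q gives Q_1 = 3, P_1 = 30; CS_1 = 18, PS_1 = 13.5.
Change in total surplus = (18 + 13.5) - (68.6122 + 51.4592) = -88.5714.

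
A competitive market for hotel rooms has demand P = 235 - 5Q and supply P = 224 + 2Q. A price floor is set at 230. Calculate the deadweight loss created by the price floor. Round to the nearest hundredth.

Without the control, 235 - 5Q = 224 + 2Q so Q* = 1.5714 and P* = 227.1429.
At the floor price 230, quantity demanded is (235 - 230)/5 = 1; demand is the short side, so Q = 1 trades at P = 230.
At Q = 1 the demand price is 230 and the supply price is 226. Deadweight loss is the triangle between the curves from 1 to 1.5714: (1/2)(230 - 226)(1.5714 - 1) = 1.1429.

1.14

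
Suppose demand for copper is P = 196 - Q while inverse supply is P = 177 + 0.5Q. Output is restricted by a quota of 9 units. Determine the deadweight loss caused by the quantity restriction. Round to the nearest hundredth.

10.08

Without the quota, 196 - Q = 177 + 0.5Q gives Q* = 12.6667.
At Q = 9 the demand price is 196 - (9) = 187 and the supply price is 177 + 0.5(9) = 181.5.
Deadweight loss is the triangle between the curves from 9 to 12.6667: (1/2)(187 - 181.5)(12.6667 - 9) = 10.0833.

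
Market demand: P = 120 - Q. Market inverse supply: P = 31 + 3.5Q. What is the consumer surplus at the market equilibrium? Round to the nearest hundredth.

Setting demand equal to supply, 89 = 4.5Q, so Q* = 19.7778 and P* = 100.2222.
CS is the area between the demand curve and P* from 0 to Q*: (1/2)(19.7778)(19.7778) = 195.5802.

195.58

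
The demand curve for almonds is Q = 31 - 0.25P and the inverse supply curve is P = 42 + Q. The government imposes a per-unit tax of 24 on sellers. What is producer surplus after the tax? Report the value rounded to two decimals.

Rewriting demand in inverse form: P = 124 - 4Q.
Without the tax, 124 - 4Q = 42 + Q so Q* = 16.4 and P* = 58.4.
A tax on sellers shifts supply up by 24: 124 - 4Q = 42 + Q + 24, so Q_t = 11.6. Buyers pay P_b = 77.6; sellers receive P_s = P_b - 24 = 53.6.
PS = (1/2)(Q_t)(P_s - 42) = (1/2)(11.6)(11.6) = 67.28.

67.28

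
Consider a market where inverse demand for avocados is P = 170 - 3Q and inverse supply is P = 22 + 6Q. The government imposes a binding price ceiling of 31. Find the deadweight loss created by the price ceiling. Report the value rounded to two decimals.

1005.01

Free-market equilibrium: 170 - 3Q = 22 + 6Q gives Q* = 16.4444, P* = 120.6667.
At P = 31, sellers supply (31 - 22)/6 = 1.5 while buyers want more, so the quantity traded is 1.5 at price 31.
The lost-trades triangle has base Q* - 1.5 = 14.9444 and height equal to the gap between the curves at Q = 1.5, which is 165.5 - 31 = 134.5. DWL = (1/2)(14.9444)(134.5) = 1005.0139.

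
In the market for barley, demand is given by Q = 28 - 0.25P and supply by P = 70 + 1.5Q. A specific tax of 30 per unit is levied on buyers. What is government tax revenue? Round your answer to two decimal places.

Rewriting demand in inverse form: P = 112 - 4Q.
Without the tax, 112 - 4Q = 70 + 1.5Q so Q* = 7.6364 and P* = 81.4545.
With the tax, buyers' net willingness to pay falls by 30: (112 - 30) - 4Q = 70 + 1.5Q, so Q_t = 2.1818. Buyers pay P_b = 103.2727; sellers receive P_s = P_b - 30 = 73.2727.
Tax revenue = t x Q_t = 30 x 2.1818 = 65.4545.

65.45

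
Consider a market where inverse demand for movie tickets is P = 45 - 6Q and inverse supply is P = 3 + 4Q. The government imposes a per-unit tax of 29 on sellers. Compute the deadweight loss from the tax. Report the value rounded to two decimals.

42.05

Without the tax, 45 - 6Q = 3 + 4Q so Q* = 4.2 and P* = 19.8.
With the tax, sellers need 29 more per unit: 45 - 6Q = 3 + 4Q + 29, so Q_t = 1.3. Buyers pay P_b = 37.2; sellers receive P_s = P_b - 29 = 8.2.
The welfare triangle lost has base Q* - Q_t = 2.9 and height t = 29, so DWL = (1/2)(2.9)(29) = 42.05.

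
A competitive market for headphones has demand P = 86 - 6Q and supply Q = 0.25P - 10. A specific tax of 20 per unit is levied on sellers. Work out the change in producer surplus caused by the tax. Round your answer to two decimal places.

-28.80

Rewriting supply in inverse form: P = 40 + 4Q.
Pre-tax equilibrium: 86 - 6Q = 40 + 4Q gives Q* = 4.6, P* = 58.4.
A tax on sellers shifts supply up by 20: 86 - 6Q = 40 + 4Q + 20, so Q_t = 2.6. Buyers pay P_b = 70.4; sellers receive P_s = P_b - 20 = 50.4.
PS falls from (1/2)(4.6)(18.4) = 42.32 to (1/2)(2.6)(10.4) = 13.52, a change of -28.8.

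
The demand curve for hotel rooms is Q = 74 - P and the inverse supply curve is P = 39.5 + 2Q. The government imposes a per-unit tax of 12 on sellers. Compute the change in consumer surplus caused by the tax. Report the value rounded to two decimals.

Rewriting demand in inverse form: P = 74 - Q.
Without the tax, 74 - Q = 39.5 + 2Q so Q* = 11.5 and P* = 62.5.
A tax on sellers shifts supply up by 12: 74 - Q = 39.5 + 2Q + 12, so Q_t = 7.5. Buyers pay P_b = 66.5; sellers receive P_s = P_b - 12 = 54.5.
Consumers lose the trapezoid between P* and P_b out to Q_t plus the triangle from Q_t to Q*: change in CS = 28.125 - 66.125 = -38.

-38.00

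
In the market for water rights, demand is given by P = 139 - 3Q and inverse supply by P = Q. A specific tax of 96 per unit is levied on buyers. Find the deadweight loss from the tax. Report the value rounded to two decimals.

Pre-tax equilibrium: 139 - 3Q = Q gives Q* = 34.75, P* = 34.75.
A tax on buyers shifts demand down by 96: (139 - 96) - 3Q = Q, so Q_t = 10.75. Buyers pay P_b = 106.75; sellers receive P_s = P_b - 96 = 10.75.
The welfare triangle lost has base Q* - Q_t = 24 and height t = 96, so DWL = (1/2)(24)(96) = 1152.

1152.00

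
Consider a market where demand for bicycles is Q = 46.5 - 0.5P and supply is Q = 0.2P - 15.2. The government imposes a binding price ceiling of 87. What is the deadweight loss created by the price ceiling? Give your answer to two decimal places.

Rewriting demand in inverse form: P = 93 - 2Q.
Rewriting supply in inverse form: P = 76 + 5Q.
Free-market equilibrium: 93 - 2Q = 76 + 5Q gives Q* = 2.4286, P* = 88.1429.
At the ceiling price 87, quantity supplied is (87 - 76)/5 = 2.2; supply is the short side, so Q = 2.2 trades at P = 87.
At Q = 2.2 the demand price is 88.6 and the supply price is 87. Deadweight loss is the triangle between the curves from 2.2 to 2.4286: (1/2)(88.6 - 87)(2.4286 - 2.2) = 0.1829.

0.18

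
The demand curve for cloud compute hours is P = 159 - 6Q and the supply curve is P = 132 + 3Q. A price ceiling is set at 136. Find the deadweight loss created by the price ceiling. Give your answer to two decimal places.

Free-market equilibrium: 159 - 6Q = 132 + 3Q gives Q* = 3, P* = 141.
At P = 136, sellers supply (136 - 132)/3 = 1.3333 while buyers want more, so the quantity traded is 1.3333 at price 136.
At Q = 1.3333 the demand price is 151 and the supply price is 136. Deadweight loss is the triangle between the curves from 1.3333 to 3: (1/2)(151 - 136)(3 - 1.3333) = 12.5.

12.50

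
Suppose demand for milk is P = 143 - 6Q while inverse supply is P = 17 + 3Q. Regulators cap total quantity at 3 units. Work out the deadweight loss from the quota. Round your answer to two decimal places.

544.50

Unrestricted equilibrium: Q* = (143 - 17)/(6 + 3) = 14.
At Q = 3 the demand price is 143 - 6(3) = 125 and the supply price is 17 + 3(3) = 26.
Deadweight loss is the triangle between the curves from 3 to 14: (1/2)(125 - 26)(14 - 3) = 544.5.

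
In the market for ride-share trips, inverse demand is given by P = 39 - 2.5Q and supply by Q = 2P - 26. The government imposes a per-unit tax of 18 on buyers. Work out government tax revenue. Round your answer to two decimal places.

48.00

Rewriting supply in inverse form: P = 13 + 0.5Q.
Pre-tax equilibrium: 39 - 2.5Q = 13 + 0.5Q gives Q* = 8.6667, P* = 17.3333.
A tax on buyers shifts demand down by 18: (39 - 18) - 2.5Q = 13 + 0.5Q, so Q_t = 2.6667. Buyers pay P_b = 32.3333; sellers receive P_s = P_b - 18 = 14.3333.
Revenue is the tax times quantity traded: 18 x 2.6667 = 48.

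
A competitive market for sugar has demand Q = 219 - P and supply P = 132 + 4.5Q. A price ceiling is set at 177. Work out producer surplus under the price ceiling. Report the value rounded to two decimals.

Rewriting demand in inverse form: P = 219 - Q.
Free-market equilibrium: 219 - Q = 132 + 4.5Q gives Q* = 15.8182, P* = 203.1818.
At the ceiling price 177, quantity supplied is (177 - 132)/4.5 = 10; supply is the short side, so Q = 10 trades at P = 177.
PS is the triangle above supply below 177: (1/2)(10)(177 - 132) = 225.

225.00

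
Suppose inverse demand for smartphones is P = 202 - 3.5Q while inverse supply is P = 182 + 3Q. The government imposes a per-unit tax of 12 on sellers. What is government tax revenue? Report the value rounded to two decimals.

14.77

Pre-tax equilibrium: 202 - 3.5Q = 182 + 3Q gives Q* = 3.0769, P* = 191.2308.
A tax on sellers shifts supply up by 12: 202 - 3.5Q = 182 + 3Q + 12, so Q_t = 1.2308. Buyers pay P_b = 197.6923; sellers receive P_s = P_b - 12 = 185.6923.
Tax revenue = t x Q_t = 12 x 1.2308 = 14.7692.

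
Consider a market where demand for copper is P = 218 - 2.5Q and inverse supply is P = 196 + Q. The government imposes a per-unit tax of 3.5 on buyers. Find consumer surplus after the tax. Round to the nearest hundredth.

34.92

Without the tax, 218 - 2.5Q = 196 + Q so Q* = 6.2857 and P* = 202.2857.
A tax on buyers shifts demand down by 3.5: (218 - 3.5) - 2.5Q = 196 + Q, so Q_t = 5.2857. Buyers pay P_b = 204.7857; sellers receive P_s = P_b - 3.5 = 201.2857.
CS = (1/2)(Q_t)(218 - P_b) = (1/2)(5.2857)(13.2143) = 34.9235.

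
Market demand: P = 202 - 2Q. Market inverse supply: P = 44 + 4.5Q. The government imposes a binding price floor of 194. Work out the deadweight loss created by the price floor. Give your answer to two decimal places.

1340.31

Free-market equilibrium: 202 - 2Q = 44 + 4.5Q gives Q* = 24.3077, P* = 153.3846.
At the floor price 194, quantity demanded is (202 - 194)/2 = 4; demand is the short side, so Q = 4 trades at P = 194.
The lost-trades triangle has base Q* - 4 = 20.3077 and height equal to the gap between the curves at Q = 4, which is 194 - 62 = 132. DWL = (1/2)(20.3077)(132) = 1340.3077.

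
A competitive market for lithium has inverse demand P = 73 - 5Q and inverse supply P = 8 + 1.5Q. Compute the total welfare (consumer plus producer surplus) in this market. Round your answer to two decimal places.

Setting demand equal to supply, 65 = 6.5Q, so Q* = 10 and P* = 23.
Total surplus is the full triangle between the curves from 0 to Q*: (1/2)(10)(73 - 8) = 325.

325.00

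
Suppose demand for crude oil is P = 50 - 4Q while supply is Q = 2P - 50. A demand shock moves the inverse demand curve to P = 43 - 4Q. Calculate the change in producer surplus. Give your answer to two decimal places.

Rewriting supply in inverse form: P = 25 + 0.5Q.
Initial equilibrium: Q_0 = 5.5556, P_0 = 27.7778; CS_0 = (1/2)(5.5556)(22.2222) = 61.7284, PS_0 = (1/2)(5.5556)(2.7778) = 7.716.
New equilibrium: 43 - 4Q = 25 + 0.5Q gives Q_1 = 4, P_1 = 27; CS_1 = 32, PS_1 = 4.
Change in producer surplus = 4 - 7.716 = -3.716.

-3.72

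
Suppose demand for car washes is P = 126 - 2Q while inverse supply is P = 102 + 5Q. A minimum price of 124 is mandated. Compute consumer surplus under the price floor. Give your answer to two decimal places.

Free-market equilibrium: 126 - 2Q = 102 + 5Q gives Q* = 3.4286, P* = 119.1429.
At P = 124, buyers demand (126 - 124)/2 = 1 while sellers would supply more, so the quantity traded is 1 at price 124.
CS is the triangle under demand above 124: (1/2)(1)(126 - 124) = 1.

1.00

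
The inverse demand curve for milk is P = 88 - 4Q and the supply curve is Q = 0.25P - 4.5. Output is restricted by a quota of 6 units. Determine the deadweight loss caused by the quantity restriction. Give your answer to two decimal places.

30.25

Rewriting supply in inverse form: P = 18 + 4Q.
Unrestricted equilibrium: Q* = (88 - 18)/(4 + 4) = 8.75.
At Q = 6 the demand price is 88 - 4(6) = 64 and the supply price is 18 + 4(6) = 42.
DWL = (1/2)(gap between curves at 6) x (Q* - 6) = (1/2)(22)(2.75) = 30.25.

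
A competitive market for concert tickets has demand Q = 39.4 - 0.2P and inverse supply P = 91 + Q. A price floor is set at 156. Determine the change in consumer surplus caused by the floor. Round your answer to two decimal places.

Rewriting demand in inverse form: P = 197 - 5Q.
Without the control, 197 - 5Q = 91 + Q so Q* = 17.6667 and P* = 108.6667.
At P = 156, buyers demand (197 - 156)/5 = 8.2 while sellers would supply more, so the quantity traded is 8.2 at price 156.
CS goes from (1/2)(17.6667)(88.3333) = 780.2778 to 168.1 (computed as (197 - 156)(8.2) - (1/2)(5)(8.2)^2), a change of -612.1778.

-612.18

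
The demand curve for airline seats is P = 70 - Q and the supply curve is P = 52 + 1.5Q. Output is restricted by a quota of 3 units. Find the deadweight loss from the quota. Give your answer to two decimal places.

22.05

Unrestricted equilibrium: Q* = (70 - 52)/(1 + 1.5) = 7.2.
At Q = 3 the demand price is 70 - (3) = 67 and the supply price is 52 + 1.5(3) = 56.5.
Deadweight loss is the triangle between the curves from 3 to 7.2: (1/2)(67 - 56.5)(7.2 - 3) = 22.05.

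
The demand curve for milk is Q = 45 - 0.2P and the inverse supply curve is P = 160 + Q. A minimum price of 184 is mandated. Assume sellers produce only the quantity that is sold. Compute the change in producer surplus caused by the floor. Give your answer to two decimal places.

104.50

Rewriting demand in inverse form: P = 225 - 5Q.
Without the control, 225 - 5Q = 160 + Q so Q* = 10.8333 and P* = 170.8333.
At P = 184, buyers demand (225 - 184)/5 = 8.2 while sellers would supply more, so the quantity traded is 8.2 at price 184.
PS goes from (1/2)(10.8333)(10.8333) = 58.6806 to 163.18 (computed as (184 - 160)(8.2) - (1/2)(1)(8.2)^2), a change of 104.4994.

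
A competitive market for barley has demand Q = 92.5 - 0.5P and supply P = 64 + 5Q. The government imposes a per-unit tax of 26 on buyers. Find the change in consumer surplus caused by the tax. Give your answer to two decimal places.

-114.61

Rewriting demand in inverse form: P = 185 - 2Q.
Pre-tax equilibrium: 185 - 2Q = 64 + 5Q gives Q* = 17.2857, P* = 150.4286.
A tax on buyers shifts demand down by 26: (185 - 26) - 2Q = 64 + 5Q, so Q_t = 13.5714. Buyers pay P_b = 157.8571; sellers receive P_s = P_b - 26 = 131.8571.
CS falls from (1/2)(17.2857)(34.5714) = 298.7959 to (1/2)(13.5714)(27.1429) = 184.1837, a change of -114.6122.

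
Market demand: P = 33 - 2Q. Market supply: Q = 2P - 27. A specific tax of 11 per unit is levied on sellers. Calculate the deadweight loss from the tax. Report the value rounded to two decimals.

24.20

Rewriting supply in inverse form: P = 13.5 + 0.5Q.
Pre-tax equilibrium: 33 - 2Q = 13.5 + 0.5Q gives Q* = 7.8, P* = 17.4.
A tax on sellers shifts supply up by 11: 33 - 2Q = 13.5 + 0.5Q + 11, so Q_t = 3.4. Buyers pay P_b = 26.2; sellers receive P_s = P_b - 11 = 15.2.
Deadweight loss is the triangle between the curves from Q_t to Q*: (1/2)(7.8 - 3.4)(11) = 24.2.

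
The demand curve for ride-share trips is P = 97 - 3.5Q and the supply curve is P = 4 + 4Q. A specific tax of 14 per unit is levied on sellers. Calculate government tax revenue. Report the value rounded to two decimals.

147.47

Without the tax, 97 - 3.5Q = 4 + 4Q so Q* = 12.4 and P* = 53.6.
With the tax, sellers need 14 more per unit: 97 - 3.5Q = 4 + 4Q + 14, so Q_t = 10.5333. Buyers pay P_b = 60.1333; sellers receive P_s = P_b - 14 = 46.1333.
Revenue is the tax times quantity traded: 14 x 10.5333 = 147.4667.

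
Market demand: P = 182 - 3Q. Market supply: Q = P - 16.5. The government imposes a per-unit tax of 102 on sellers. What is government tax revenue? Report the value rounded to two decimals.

Rewriting supply in inverse form: P = 16.5 + Q.
Pre-tax equilibrium: 182 - 3Q = 16.5 + Q gives Q* = 41.375, P* = 57.875.
With the tax, sellers need 102 more per unit: 182 - 3Q = 16.5 + Q + 102, so Q_t = 15.875. Buyers pay P_b = 134.375; sellers receive P_s = P_b - 102 = 32.375.
Tax revenue = t x Q_t = 102 x 15.875 = 1619.25.

1619.25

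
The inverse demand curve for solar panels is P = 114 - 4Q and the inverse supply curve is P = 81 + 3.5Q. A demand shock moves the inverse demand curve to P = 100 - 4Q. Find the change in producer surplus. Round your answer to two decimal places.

-22.65

Initial equilibrium: Q_0 = 4.4, P_0 = 96.4; CS_0 = (1/2)(4.4)(17.6) = 38.72, PS_0 = (1/2)(4.4)(15.4) = 33.88.
New equilibrium: 100 - 4Q = 81 + 3.5Q gives Q_1 = 2.5333, P_1 = 89.8667; CS_1 = 12.8356, PS_1 = 11.2311.
Change in producer surplus = 11.2311 - 33.88 = -22.6489.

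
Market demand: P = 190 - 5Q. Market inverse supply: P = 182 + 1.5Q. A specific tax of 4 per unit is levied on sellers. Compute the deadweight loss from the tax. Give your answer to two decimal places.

Pre-tax equilibrium: 190 - 5Q = 182 + 1.5Q gives Q* = 1.2308, P* = 183.8462.
A tax on sellers shifts supply up by 4: 190 - 5Q = 182 + 1.5Q + 4, so Q_t = 0.6154. Buyers pay P_b = 186.9231; sellers receive P_s = P_b - 4 = 182.9231.
Deadweight loss is the triangle between the curves from Q_t to Q*: (1/2)(1.2308 - 0.6154)(4) = 1.2308.

1.23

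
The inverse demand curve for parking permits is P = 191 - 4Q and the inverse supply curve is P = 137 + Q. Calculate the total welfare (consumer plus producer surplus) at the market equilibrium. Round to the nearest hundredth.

Setting demand equal to supply, 54 = 5Q, so Q* = 10.8 and P* = 147.8.
CS = (1/2)(10.8)(43.2) = 233.28 and PS = (1/2)(10.8)(10.8) = 58.32, so total surplus = 291.6.

291.60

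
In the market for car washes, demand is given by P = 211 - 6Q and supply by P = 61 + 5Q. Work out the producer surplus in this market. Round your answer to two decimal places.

Equilibrium: 211 - 6Q = 61 + 5Q, so Q* = 13.6364 and P* = 129.1818.
PS is the area between P* and the supply curve from 0 to Q*: (1/2)(13.6364)(68.1818) = 464.876.

464.88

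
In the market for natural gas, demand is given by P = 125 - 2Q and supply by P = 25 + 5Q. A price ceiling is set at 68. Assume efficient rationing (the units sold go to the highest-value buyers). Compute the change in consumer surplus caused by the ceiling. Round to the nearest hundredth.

212.16

Without the control, 125 - 2Q = 25 + 5Q so Q* = 14.2857 and P* = 96.4286.
At the ceiling price 68, quantity supplied is (68 - 25)/5 = 8.6; supply is the short side, so Q = 8.6 trades at P = 68.
CS goes from (1/2)(14.2857)(28.5714) = 204.0816 to 416.24 (computed as (125 - 68)(8.6) - (1/2)(2)(8.6)^2), a change of 212.1584.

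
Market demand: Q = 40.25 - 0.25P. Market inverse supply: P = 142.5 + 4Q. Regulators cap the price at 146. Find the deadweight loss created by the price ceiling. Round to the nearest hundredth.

Rewriting demand in inverse form: P = 161 - 4Q.
Without the control, 161 - 4Q = 142.5 + 4Q so Q* = 2.3125 and P* = 151.75.
At P = 146, sellers supply (146 - 142.5)/4 = 0.875 while buyers want more, so the quantity traded is 0.875 at price 146.
At Q = 0.875 the demand price is 157.5 and the supply price is 146. Deadweight loss is the triangle between the curves from 0.875 to 2.3125: (1/2)(157.5 - 146)(2.3125 - 0.875) = 8.2656.

8.27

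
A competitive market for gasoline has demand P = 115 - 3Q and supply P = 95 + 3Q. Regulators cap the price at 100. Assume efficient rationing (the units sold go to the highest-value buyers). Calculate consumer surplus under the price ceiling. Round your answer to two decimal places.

Without the control, 115 - 3Q = 95 + 3Q so Q* = 3.3333 and P* = 105.
At P = 100, sellers supply (100 - 95)/3 = 1.6667 while buyers want more, so the quantity traded is 1.6667 at price 100.
The demand price at Q = 1.6667 is 110. CS is the trapezoid between demand and 100 over [0, 1.6667]: (1/2)[(115 - 100) + (110 - 100)](1.6667) = 20.8333.

20.83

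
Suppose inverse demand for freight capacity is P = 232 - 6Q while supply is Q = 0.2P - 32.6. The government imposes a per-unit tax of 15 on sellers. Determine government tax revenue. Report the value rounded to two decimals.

73.64

Rewriting supply in inverse form: P = 163 + 5Q.
Without the tax, 232 - 6Q = 163 + 5Q so Q* = 6.2727 and P* = 194.3636.
With the tax, sellers need 15 more per unit: 232 - 6Q = 163 + 5Q + 15, so Q_t = 4.9091. Buyers pay P_b = 202.5455; sellers receive P_s = P_b - 15 = 187.5455.
Revenue is the tax times quantity traded: 15 x 4.9091 = 73.6364.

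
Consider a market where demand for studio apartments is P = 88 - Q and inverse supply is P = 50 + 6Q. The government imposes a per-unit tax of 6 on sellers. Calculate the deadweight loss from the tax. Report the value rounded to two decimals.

2.57

Without the tax, 88 - Q = 50 + 6Q so Q* = 5.4286 and P* = 82.5714.
With the tax, sellers need 6 more per unit: 88 - Q = 50 + 6Q + 6, so Q_t = 4.5714. Buyers pay P_b = 83.4286; sellers receive P_s = P_b - 6 = 77.4286.
The welfare triangle lost has base Q* - Q_t = 0.8571 and height t = 6, so DWL = (1/2)(0.8571)(6) = 2.5714.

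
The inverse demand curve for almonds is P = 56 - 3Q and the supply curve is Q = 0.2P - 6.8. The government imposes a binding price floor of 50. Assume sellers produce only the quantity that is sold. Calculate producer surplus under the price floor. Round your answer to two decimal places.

Rewriting supply in inverse form: P = 34 + 5Q.
Without the control, 56 - 3Q = 34 + 5Q so Q* = 2.75 and P* = 47.75.
At P = 50, buyers demand (56 - 50)/3 = 2 while sellers would supply more, so the quantity traded is 2 at price 50.
The supply price at Q = 2 is 44. PS is the trapezoid between 50 and supply over [0, 2]: (1/2)[(50 - 34) + (50 - 44)](2) = 22.

22.00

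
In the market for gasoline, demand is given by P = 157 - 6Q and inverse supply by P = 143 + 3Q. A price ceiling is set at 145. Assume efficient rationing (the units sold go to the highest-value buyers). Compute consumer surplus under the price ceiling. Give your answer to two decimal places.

Without the control, 157 - 6Q = 143 + 3Q so Q* = 1.5556 and P* = 147.6667.
At the ceiling price 145, quantity supplied is (145 - 143)/3 = 0.6667; supply is the short side, so Q = 0.6667 trades at P = 145.
The demand price at Q = 0.6667 is 153. CS is the trapezoid between demand and 145 over [0, 0.6667]: (1/2)[(157 - 145) + (153 - 145)](0.6667) = 6.6667.

6.67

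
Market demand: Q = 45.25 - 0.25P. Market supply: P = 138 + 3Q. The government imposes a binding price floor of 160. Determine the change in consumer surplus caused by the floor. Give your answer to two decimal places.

Rewriting demand in inverse form: P = 181 - 4Q.
Without the control, 181 - 4Q = 138 + 3Q so Q* = 6.1429 and P* = 156.4286.
At the floor price 160, quantity demanded is (181 - 160)/4 = 5.25; demand is the short side, so Q = 5.25 trades at P = 160.
CS goes from (1/2)(6.1429)(24.5714) = 75.4694 to 55.125 (computed as (181 - 160)(5.25) - (1/2)(4)(5.25)^2), a change of -20.3444.

-20.34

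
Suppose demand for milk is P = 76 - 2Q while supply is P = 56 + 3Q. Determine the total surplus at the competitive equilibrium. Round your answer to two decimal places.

Set 76 - 2Q = 56 + 3Q, which gives 20 = 5Q, so Q* = 4 and P* = 76 - 2(4) = 68.
CS = (1/2)(4)(8) = 16 and PS = (1/2)(4)(12) = 24, so total surplus = 40.

40.00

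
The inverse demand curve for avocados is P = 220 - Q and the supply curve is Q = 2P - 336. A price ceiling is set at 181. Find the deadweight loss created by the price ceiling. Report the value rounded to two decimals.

Rewriting supply in inverse form: P = 168 + 0.5Q.
Free-market equilibrium: 220 - Q = 168 + 0.5Q gives Q* = 34.6667, P* = 185.3333.
At the ceiling price 181, quantity supplied is (181 - 168)/0.5 = 26; supply is the short side, so Q = 26 trades at P = 181.
At Q = 26 the demand price is 194 and the supply price is 181. Deadweight loss is the triangle between the curves from 26 to 34.6667: (1/2)(194 - 181)(34.6667 - 26) = 56.3333.

56.33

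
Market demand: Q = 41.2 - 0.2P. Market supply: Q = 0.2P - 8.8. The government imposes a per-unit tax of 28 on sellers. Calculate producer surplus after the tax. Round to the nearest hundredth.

Rewriting demand in inverse form: P = 206 - 5Q.
Rewriting supply in inverse form: P = 44 + 5Q.
Pre-tax equilibrium: 206 - 5Q = 44 + 5Q gives Q* = 16.2, P* = 125.
With the tax, sellers need 28 more per unit: 206 - 5Q = 44 + 5Q + 28, so Q_t = 13.4. Buyers pay P_b = 139; sellers receive P_s = P_b - 28 = 111.
Producer surplus is the triangle above supply below P_s: (1/2)(13.4)(111 - 44) = 448.9.

448.90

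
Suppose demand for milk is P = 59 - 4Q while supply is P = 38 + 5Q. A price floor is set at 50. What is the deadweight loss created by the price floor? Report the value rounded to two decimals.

Without the control, 59 - 4Q = 38 + 5Q so Q* = 2.3333 and P* = 49.6667.
At P = 50, buyers demand (59 - 50)/4 = 2.25 while sellers would supply more, so the quantity traded is 2.25 at price 50.
At Q = 2.25 the demand price is 50 and the supply price is 49.25. Deadweight loss is the triangle between the curves from 2.25 to 2.3333: (1/2)(50 - 49.25)(2.3333 - 2.25) = 0.0312.

0.03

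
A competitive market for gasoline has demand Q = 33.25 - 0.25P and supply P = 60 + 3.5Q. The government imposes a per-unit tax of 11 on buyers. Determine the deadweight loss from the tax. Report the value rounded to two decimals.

Rewriting demand in inverse form: P = 133 - 4Q.
Pre-tax equilibrium: 133 - 4Q = 60 + 3.5Q gives Q* = 9.7333, P* = 94.0667.
A tax on buyers shifts demand down by 11: (133 - 11) - 4Q = 60 + 3.5Q, so Q_t = 8.2667. Buyers pay P_b = 99.9333; sellers receive P_s = P_b - 11 = 88.9333.
Deadweight loss is the triangle between the curves from Q_t to Q*: (1/2)(9.7333 - 8.2667)(11) = 8.0667.

8.07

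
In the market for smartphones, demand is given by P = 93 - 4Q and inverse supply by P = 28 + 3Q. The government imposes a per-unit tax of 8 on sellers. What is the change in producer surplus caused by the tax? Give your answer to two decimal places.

Without the tax, 93 - 4Q = 28 + 3Q so Q* = 9.2857 and P* = 55.8571.
With the tax, sellers need 8 more per unit: 93 - 4Q = 28 + 3Q + 8, so Q_t = 8.1429. Buyers pay P_b = 60.4286; sellers receive P_s = P_b - 8 = 52.4286.
PS falls from (1/2)(9.2857)(27.8571) = 129.3367 to (1/2)(8.1429)(24.4286) = 99.4592, a change of -29.8776.

-29.88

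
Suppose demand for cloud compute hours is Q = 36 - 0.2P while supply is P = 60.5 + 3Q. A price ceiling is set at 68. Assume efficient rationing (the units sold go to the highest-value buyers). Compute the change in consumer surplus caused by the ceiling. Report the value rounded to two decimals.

Rewriting demand in inverse form: P = 180 - 5Q.
Free-market equilibrium: 180 - 5Q = 60.5 + 3Q gives Q* = 14.9375, P* = 105.3125.
At P = 68, sellers supply (68 - 60.5)/3 = 2.5 while buyers want more, so the quantity traded is 2.5 at price 68.
CS goes from (1/2)(14.9375)(74.6875) = 557.8223 to 264.375 (computed as (180 - 68)(2.5) - (1/2)(5)(2.5)^2), a change of -293.4473.

-293.45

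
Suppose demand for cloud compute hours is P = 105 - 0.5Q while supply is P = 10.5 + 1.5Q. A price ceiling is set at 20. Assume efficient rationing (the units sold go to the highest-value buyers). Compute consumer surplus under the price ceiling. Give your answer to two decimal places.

528.31

Free-market equilibrium: 105 - 0.5Q = 10.5 + 1.5Q gives Q* = 47.25, P* = 81.375.
At P = 20, sellers supply (20 - 10.5)/1.5 = 6.3333 while buyers want more, so the quantity traded is 6.3333 at price 20.
The demand price at Q = 6.3333 is 101.8333. CS is the trapezoid between demand and 20 over [0, 6.3333]: (1/2)[(105 - 20) + (101.8333 - 20)](6.3333) = 528.3056.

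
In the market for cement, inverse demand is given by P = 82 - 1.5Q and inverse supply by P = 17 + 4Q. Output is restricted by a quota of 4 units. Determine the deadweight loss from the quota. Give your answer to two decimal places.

Unrestricted equilibrium: Q* = (82 - 17)/(1.5 + 4) = 11.8182.
At Q = 4 the demand price is 82 - 1.5(4) = 76 and the supply price is 17 + 4(4) = 33.
Deadweight loss is the triangle between the curves from 4 to 11.8182: (1/2)(76 - 33)(11.8182 - 4) = 168.0909.

168.09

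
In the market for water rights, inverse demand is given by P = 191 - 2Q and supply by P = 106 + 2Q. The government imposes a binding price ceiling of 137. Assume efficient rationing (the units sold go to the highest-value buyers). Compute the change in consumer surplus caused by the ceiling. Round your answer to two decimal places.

Free-market equilibrium: 191 - 2Q = 106 + 2Q gives Q* = 21.25, P* = 148.5.
At the ceiling price 137, quantity supplied is (137 - 106)/2 = 15.5; supply is the short side, so Q = 15.5 trades at P = 137.
CS goes from (1/2)(21.25)(42.5) = 451.5625 to 596.75 (computed as (191 - 137)(15.5) - (1/2)(2)(15.5)^2), a change of 145.1875.

145.19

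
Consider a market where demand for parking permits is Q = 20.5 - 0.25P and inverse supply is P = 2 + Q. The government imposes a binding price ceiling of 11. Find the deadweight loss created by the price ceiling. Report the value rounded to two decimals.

122.50

Rewriting demand in inverse form: P = 82 - 4Q.
Without the control, 82 - 4Q = 2 + Q so Q* = 16 and P* = 18.
At the ceiling price 11, quantity supplied is (11 - 2)/1 = 9; supply is the short side, so Q = 9 trades at P = 11.
At Q = 9 the demand price is 46 and the supply price is 11. Deadweight loss is the triangle between the curves from 9 to 16: (1/2)(46 - 11)(16 - 9) = 122.5.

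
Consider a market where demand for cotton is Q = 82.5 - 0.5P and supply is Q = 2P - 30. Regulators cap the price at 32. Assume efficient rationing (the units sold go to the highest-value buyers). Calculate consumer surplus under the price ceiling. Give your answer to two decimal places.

3366.00

Rewriting demand in inverse form: P = 165 - 2Q.
Rewriting supply in inverse form: P = 15 + 0.5Q.
Without the control, 165 - 2Q = 15 + 0.5Q so Q* = 60 and P* = 45.
At P = 32, sellers supply (32 - 15)/0.5 = 34 while buyers want more, so the quantity traded is 34 at price 32.
The demand price at Q = 34 is 97. CS is the trapezoid between demand and 32 over [0, 34]: (1/2)[(165 - 32) + (97 - 32)](34) = 3366.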